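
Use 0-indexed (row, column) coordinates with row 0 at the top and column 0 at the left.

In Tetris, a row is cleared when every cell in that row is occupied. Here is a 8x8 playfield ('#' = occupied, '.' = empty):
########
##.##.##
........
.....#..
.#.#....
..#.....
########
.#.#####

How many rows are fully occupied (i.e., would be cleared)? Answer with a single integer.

Answer: 2

Derivation:
Check each row:
  row 0: 0 empty cells -> FULL (clear)
  row 1: 2 empty cells -> not full
  row 2: 8 empty cells -> not full
  row 3: 7 empty cells -> not full
  row 4: 6 empty cells -> not full
  row 5: 7 empty cells -> not full
  row 6: 0 empty cells -> FULL (clear)
  row 7: 2 empty cells -> not full
Total rows cleared: 2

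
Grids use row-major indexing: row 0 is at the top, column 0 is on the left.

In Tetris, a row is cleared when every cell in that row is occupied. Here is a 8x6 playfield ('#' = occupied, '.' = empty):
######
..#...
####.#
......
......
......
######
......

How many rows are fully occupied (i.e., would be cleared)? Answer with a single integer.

Check each row:
  row 0: 0 empty cells -> FULL (clear)
  row 1: 5 empty cells -> not full
  row 2: 1 empty cell -> not full
  row 3: 6 empty cells -> not full
  row 4: 6 empty cells -> not full
  row 5: 6 empty cells -> not full
  row 6: 0 empty cells -> FULL (clear)
  row 7: 6 empty cells -> not full
Total rows cleared: 2

Answer: 2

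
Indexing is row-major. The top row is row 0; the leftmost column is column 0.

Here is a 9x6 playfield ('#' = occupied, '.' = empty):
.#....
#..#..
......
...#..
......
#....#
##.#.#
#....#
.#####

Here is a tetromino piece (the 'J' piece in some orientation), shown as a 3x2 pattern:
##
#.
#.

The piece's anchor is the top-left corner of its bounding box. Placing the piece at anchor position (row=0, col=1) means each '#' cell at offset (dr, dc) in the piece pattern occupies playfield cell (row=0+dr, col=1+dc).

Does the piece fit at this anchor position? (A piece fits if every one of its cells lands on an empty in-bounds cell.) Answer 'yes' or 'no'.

Answer: no

Derivation:
Check each piece cell at anchor (0, 1):
  offset (0,0) -> (0,1): occupied ('#') -> FAIL
  offset (0,1) -> (0,2): empty -> OK
  offset (1,0) -> (1,1): empty -> OK
  offset (2,0) -> (2,1): empty -> OK
All cells valid: no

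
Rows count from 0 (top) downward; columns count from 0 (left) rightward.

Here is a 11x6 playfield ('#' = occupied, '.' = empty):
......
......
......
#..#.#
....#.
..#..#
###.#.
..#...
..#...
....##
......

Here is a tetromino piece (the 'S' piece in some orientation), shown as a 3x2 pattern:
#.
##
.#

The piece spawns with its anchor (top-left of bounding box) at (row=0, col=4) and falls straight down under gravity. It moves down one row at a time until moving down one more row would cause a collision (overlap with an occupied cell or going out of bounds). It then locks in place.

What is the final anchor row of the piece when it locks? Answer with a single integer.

Answer: 0

Derivation:
Spawn at (row=0, col=4). Try each row:
  row 0: fits
  row 1: blocked -> lock at row 0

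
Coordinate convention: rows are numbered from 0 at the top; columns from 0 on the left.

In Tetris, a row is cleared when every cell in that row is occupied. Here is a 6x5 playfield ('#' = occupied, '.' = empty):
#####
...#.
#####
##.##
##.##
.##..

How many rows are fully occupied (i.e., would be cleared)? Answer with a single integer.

Answer: 2

Derivation:
Check each row:
  row 0: 0 empty cells -> FULL (clear)
  row 1: 4 empty cells -> not full
  row 2: 0 empty cells -> FULL (clear)
  row 3: 1 empty cell -> not full
  row 4: 1 empty cell -> not full
  row 5: 3 empty cells -> not full
Total rows cleared: 2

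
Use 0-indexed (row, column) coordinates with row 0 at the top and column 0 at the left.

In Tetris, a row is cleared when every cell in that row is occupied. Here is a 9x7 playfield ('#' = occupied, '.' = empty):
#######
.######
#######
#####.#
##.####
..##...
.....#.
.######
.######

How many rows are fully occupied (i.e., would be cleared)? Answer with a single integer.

Check each row:
  row 0: 0 empty cells -> FULL (clear)
  row 1: 1 empty cell -> not full
  row 2: 0 empty cells -> FULL (clear)
  row 3: 1 empty cell -> not full
  row 4: 1 empty cell -> not full
  row 5: 5 empty cells -> not full
  row 6: 6 empty cells -> not full
  row 7: 1 empty cell -> not full
  row 8: 1 empty cell -> not full
Total rows cleared: 2

Answer: 2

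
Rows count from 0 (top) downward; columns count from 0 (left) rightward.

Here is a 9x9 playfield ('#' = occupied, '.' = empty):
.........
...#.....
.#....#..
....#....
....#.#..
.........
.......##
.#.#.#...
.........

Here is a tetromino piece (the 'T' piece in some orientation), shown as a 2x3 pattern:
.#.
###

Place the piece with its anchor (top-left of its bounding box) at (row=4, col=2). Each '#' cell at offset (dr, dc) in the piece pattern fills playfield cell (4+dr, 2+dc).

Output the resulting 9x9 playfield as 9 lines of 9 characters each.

Answer: .........
...#.....
.#....#..
....#....
...##.#..
..###....
.......##
.#.#.#...
.........

Derivation:
Fill (4+0,2+1) = (4,3)
Fill (4+1,2+0) = (5,2)
Fill (4+1,2+1) = (5,3)
Fill (4+1,2+2) = (5,4)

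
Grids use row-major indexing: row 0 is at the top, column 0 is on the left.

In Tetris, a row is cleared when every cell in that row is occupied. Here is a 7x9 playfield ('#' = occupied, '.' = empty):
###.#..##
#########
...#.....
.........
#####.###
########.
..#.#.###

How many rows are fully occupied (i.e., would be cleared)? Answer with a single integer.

Check each row:
  row 0: 3 empty cells -> not full
  row 1: 0 empty cells -> FULL (clear)
  row 2: 8 empty cells -> not full
  row 3: 9 empty cells -> not full
  row 4: 1 empty cell -> not full
  row 5: 1 empty cell -> not full
  row 6: 4 empty cells -> not full
Total rows cleared: 1

Answer: 1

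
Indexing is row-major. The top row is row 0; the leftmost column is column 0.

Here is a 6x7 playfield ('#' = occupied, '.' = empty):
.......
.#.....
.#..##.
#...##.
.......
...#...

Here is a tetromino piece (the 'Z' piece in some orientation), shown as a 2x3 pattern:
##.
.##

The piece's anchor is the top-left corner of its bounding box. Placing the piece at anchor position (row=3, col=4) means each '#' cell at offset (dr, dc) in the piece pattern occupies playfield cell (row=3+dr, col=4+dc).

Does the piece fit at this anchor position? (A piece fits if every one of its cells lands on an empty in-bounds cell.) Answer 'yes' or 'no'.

Answer: no

Derivation:
Check each piece cell at anchor (3, 4):
  offset (0,0) -> (3,4): occupied ('#') -> FAIL
  offset (0,1) -> (3,5): occupied ('#') -> FAIL
  offset (1,1) -> (4,5): empty -> OK
  offset (1,2) -> (4,6): empty -> OK
All cells valid: no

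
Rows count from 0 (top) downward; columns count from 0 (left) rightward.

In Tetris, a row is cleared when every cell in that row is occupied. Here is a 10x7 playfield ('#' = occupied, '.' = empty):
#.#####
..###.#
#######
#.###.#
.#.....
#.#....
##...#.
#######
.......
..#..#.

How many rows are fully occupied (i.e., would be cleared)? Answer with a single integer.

Answer: 2

Derivation:
Check each row:
  row 0: 1 empty cell -> not full
  row 1: 3 empty cells -> not full
  row 2: 0 empty cells -> FULL (clear)
  row 3: 2 empty cells -> not full
  row 4: 6 empty cells -> not full
  row 5: 5 empty cells -> not full
  row 6: 4 empty cells -> not full
  row 7: 0 empty cells -> FULL (clear)
  row 8: 7 empty cells -> not full
  row 9: 5 empty cells -> not full
Total rows cleared: 2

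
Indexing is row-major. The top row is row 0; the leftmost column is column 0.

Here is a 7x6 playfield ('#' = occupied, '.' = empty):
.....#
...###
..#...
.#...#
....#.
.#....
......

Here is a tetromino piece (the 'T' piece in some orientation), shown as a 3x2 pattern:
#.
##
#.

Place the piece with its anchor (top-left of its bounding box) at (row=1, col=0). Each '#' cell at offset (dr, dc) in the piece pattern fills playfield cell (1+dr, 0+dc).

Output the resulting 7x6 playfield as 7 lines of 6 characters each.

Fill (1+0,0+0) = (1,0)
Fill (1+1,0+0) = (2,0)
Fill (1+1,0+1) = (2,1)
Fill (1+2,0+0) = (3,0)

Answer: .....#
#..###
###...
##...#
....#.
.#....
......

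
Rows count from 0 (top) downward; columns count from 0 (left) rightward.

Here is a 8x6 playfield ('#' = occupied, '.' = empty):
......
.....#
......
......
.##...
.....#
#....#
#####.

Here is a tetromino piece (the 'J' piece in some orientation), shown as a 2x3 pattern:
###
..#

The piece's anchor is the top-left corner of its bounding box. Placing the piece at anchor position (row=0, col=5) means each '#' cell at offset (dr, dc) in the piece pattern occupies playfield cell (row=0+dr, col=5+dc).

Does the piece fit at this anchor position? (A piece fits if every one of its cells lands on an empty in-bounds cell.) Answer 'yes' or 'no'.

Check each piece cell at anchor (0, 5):
  offset (0,0) -> (0,5): empty -> OK
  offset (0,1) -> (0,6): out of bounds -> FAIL
  offset (0,2) -> (0,7): out of bounds -> FAIL
  offset (1,2) -> (1,7): out of bounds -> FAIL
All cells valid: no

Answer: no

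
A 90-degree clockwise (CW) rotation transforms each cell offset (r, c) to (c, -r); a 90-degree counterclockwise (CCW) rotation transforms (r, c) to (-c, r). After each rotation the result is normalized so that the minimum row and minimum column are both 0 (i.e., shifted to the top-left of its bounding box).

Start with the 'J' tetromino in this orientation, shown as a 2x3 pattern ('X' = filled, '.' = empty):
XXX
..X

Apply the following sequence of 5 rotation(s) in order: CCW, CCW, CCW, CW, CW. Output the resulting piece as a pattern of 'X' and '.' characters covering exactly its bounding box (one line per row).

Start:
XXX
..X
After rotation 1 (CCW):
XX
X.
X.
After rotation 2 (CCW):
X..
XXX
After rotation 3 (CCW):
.X
.X
XX
After rotation 4 (CW):
X..
XXX
After rotation 5 (CW):
XX
X.
X.

Answer: XX
X.
X.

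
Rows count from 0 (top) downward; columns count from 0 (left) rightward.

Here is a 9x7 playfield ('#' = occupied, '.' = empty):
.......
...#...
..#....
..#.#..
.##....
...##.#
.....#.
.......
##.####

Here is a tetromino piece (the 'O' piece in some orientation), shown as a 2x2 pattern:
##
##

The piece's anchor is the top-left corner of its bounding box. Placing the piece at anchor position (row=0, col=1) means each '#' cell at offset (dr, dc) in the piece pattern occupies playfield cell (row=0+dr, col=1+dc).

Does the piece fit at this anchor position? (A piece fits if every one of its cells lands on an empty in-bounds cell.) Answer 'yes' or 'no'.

Answer: yes

Derivation:
Check each piece cell at anchor (0, 1):
  offset (0,0) -> (0,1): empty -> OK
  offset (0,1) -> (0,2): empty -> OK
  offset (1,0) -> (1,1): empty -> OK
  offset (1,1) -> (1,2): empty -> OK
All cells valid: yes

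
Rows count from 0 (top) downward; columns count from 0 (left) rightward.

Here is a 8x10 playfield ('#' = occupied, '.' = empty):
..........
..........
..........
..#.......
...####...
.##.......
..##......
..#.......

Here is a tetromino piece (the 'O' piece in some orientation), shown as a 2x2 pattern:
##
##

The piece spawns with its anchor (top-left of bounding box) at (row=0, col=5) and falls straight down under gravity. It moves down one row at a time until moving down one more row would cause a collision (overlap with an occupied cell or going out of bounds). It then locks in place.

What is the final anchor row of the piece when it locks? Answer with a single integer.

Spawn at (row=0, col=5). Try each row:
  row 0: fits
  row 1: fits
  row 2: fits
  row 3: blocked -> lock at row 2

Answer: 2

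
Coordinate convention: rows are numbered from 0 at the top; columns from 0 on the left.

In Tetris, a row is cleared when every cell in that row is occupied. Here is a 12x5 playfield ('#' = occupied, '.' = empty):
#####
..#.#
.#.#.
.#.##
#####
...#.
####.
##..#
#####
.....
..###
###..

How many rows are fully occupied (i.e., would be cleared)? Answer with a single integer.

Check each row:
  row 0: 0 empty cells -> FULL (clear)
  row 1: 3 empty cells -> not full
  row 2: 3 empty cells -> not full
  row 3: 2 empty cells -> not full
  row 4: 0 empty cells -> FULL (clear)
  row 5: 4 empty cells -> not full
  row 6: 1 empty cell -> not full
  row 7: 2 empty cells -> not full
  row 8: 0 empty cells -> FULL (clear)
  row 9: 5 empty cells -> not full
  row 10: 2 empty cells -> not full
  row 11: 2 empty cells -> not full
Total rows cleared: 3

Answer: 3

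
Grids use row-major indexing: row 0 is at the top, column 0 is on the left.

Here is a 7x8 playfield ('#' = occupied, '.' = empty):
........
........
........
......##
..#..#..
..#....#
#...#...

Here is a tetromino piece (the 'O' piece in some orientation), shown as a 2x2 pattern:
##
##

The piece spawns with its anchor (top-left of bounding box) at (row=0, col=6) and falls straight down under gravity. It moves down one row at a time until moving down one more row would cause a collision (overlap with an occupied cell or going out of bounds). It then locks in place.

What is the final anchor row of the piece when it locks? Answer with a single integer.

Answer: 1

Derivation:
Spawn at (row=0, col=6). Try each row:
  row 0: fits
  row 1: fits
  row 2: blocked -> lock at row 1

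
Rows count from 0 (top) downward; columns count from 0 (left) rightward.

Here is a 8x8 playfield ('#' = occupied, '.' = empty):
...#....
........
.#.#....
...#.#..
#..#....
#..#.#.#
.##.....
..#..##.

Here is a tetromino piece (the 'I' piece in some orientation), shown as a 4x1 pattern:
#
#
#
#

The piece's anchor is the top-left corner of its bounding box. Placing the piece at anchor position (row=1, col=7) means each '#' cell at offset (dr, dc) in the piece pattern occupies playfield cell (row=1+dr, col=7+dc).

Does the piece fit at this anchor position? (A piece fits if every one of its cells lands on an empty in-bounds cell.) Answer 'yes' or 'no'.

Check each piece cell at anchor (1, 7):
  offset (0,0) -> (1,7): empty -> OK
  offset (1,0) -> (2,7): empty -> OK
  offset (2,0) -> (3,7): empty -> OK
  offset (3,0) -> (4,7): empty -> OK
All cells valid: yes

Answer: yes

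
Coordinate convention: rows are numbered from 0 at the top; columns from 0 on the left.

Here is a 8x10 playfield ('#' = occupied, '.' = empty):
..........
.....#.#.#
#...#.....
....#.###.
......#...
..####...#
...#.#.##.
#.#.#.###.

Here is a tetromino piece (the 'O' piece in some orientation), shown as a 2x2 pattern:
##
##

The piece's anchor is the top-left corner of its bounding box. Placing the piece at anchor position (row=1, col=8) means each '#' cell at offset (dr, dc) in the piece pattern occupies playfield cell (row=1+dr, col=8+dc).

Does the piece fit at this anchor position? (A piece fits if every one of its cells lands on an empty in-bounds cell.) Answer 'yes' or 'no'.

Check each piece cell at anchor (1, 8):
  offset (0,0) -> (1,8): empty -> OK
  offset (0,1) -> (1,9): occupied ('#') -> FAIL
  offset (1,0) -> (2,8): empty -> OK
  offset (1,1) -> (2,9): empty -> OK
All cells valid: no

Answer: no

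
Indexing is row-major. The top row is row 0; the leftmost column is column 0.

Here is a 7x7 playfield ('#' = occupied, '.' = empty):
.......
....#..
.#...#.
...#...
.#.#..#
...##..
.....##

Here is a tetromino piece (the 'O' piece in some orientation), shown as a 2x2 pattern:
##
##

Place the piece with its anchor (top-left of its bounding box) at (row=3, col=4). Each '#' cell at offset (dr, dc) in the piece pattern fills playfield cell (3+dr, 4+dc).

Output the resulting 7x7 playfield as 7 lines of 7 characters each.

Answer: .......
....#..
.#...#.
...###.
.#.####
...##..
.....##

Derivation:
Fill (3+0,4+0) = (3,4)
Fill (3+0,4+1) = (3,5)
Fill (3+1,4+0) = (4,4)
Fill (3+1,4+1) = (4,5)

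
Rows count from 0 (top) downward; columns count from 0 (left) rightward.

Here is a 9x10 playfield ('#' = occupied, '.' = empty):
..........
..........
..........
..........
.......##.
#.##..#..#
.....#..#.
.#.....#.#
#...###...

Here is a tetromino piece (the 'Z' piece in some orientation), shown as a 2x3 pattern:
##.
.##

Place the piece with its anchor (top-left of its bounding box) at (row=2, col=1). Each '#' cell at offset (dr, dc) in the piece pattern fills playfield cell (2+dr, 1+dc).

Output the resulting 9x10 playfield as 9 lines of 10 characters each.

Answer: ..........
..........
.##.......
..##......
.......##.
#.##..#..#
.....#..#.
.#.....#.#
#...###...

Derivation:
Fill (2+0,1+0) = (2,1)
Fill (2+0,1+1) = (2,2)
Fill (2+1,1+1) = (3,2)
Fill (2+1,1+2) = (3,3)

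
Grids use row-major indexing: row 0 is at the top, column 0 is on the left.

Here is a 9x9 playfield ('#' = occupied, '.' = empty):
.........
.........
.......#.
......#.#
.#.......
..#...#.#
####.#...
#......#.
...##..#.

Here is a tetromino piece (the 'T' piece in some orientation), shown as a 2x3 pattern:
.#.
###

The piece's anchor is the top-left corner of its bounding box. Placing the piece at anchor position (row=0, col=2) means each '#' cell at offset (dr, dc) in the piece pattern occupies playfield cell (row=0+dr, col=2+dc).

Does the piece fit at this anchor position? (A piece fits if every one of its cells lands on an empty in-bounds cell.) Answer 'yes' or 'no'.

Check each piece cell at anchor (0, 2):
  offset (0,1) -> (0,3): empty -> OK
  offset (1,0) -> (1,2): empty -> OK
  offset (1,1) -> (1,3): empty -> OK
  offset (1,2) -> (1,4): empty -> OK
All cells valid: yes

Answer: yes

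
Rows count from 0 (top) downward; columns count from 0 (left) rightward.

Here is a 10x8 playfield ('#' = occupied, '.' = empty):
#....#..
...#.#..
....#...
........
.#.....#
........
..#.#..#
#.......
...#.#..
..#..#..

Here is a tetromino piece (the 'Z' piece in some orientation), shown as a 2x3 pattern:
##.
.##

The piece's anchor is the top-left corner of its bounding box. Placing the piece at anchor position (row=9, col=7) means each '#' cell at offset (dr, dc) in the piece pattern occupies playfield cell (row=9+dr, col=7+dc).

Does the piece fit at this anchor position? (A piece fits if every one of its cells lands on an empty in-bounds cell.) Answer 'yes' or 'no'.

Answer: no

Derivation:
Check each piece cell at anchor (9, 7):
  offset (0,0) -> (9,7): empty -> OK
  offset (0,1) -> (9,8): out of bounds -> FAIL
  offset (1,1) -> (10,8): out of bounds -> FAIL
  offset (1,2) -> (10,9): out of bounds -> FAIL
All cells valid: no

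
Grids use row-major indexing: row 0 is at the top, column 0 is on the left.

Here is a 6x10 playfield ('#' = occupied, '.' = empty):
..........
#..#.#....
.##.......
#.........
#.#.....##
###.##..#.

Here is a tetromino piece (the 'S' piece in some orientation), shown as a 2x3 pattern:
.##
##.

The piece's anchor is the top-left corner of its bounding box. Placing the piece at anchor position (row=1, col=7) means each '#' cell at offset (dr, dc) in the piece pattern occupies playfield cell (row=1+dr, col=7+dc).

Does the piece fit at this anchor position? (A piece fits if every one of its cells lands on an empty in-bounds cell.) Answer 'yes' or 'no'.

Answer: yes

Derivation:
Check each piece cell at anchor (1, 7):
  offset (0,1) -> (1,8): empty -> OK
  offset (0,2) -> (1,9): empty -> OK
  offset (1,0) -> (2,7): empty -> OK
  offset (1,1) -> (2,8): empty -> OK
All cells valid: yes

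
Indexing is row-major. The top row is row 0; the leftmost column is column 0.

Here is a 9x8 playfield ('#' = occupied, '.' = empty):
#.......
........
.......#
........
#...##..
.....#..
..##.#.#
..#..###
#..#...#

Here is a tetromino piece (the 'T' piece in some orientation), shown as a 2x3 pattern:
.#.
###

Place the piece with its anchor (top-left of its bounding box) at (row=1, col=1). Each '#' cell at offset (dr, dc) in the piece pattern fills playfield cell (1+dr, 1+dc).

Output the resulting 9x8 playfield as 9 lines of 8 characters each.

Fill (1+0,1+1) = (1,2)
Fill (1+1,1+0) = (2,1)
Fill (1+1,1+1) = (2,2)
Fill (1+1,1+2) = (2,3)

Answer: #.......
..#.....
.###...#
........
#...##..
.....#..
..##.#.#
..#..###
#..#...#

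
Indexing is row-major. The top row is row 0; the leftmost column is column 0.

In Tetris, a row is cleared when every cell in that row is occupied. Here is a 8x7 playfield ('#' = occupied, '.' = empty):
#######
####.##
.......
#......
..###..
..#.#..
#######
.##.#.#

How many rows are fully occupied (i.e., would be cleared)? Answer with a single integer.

Check each row:
  row 0: 0 empty cells -> FULL (clear)
  row 1: 1 empty cell -> not full
  row 2: 7 empty cells -> not full
  row 3: 6 empty cells -> not full
  row 4: 4 empty cells -> not full
  row 5: 5 empty cells -> not full
  row 6: 0 empty cells -> FULL (clear)
  row 7: 3 empty cells -> not full
Total rows cleared: 2

Answer: 2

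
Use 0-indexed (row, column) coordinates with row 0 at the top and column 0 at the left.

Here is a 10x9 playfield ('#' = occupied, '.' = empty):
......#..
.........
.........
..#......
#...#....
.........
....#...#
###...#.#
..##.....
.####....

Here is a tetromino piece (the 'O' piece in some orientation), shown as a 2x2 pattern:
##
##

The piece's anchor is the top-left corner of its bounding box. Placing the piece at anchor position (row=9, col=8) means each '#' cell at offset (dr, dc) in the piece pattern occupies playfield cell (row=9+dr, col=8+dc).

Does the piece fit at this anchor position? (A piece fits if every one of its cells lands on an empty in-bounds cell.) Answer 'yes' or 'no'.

Check each piece cell at anchor (9, 8):
  offset (0,0) -> (9,8): empty -> OK
  offset (0,1) -> (9,9): out of bounds -> FAIL
  offset (1,0) -> (10,8): out of bounds -> FAIL
  offset (1,1) -> (10,9): out of bounds -> FAIL
All cells valid: no

Answer: no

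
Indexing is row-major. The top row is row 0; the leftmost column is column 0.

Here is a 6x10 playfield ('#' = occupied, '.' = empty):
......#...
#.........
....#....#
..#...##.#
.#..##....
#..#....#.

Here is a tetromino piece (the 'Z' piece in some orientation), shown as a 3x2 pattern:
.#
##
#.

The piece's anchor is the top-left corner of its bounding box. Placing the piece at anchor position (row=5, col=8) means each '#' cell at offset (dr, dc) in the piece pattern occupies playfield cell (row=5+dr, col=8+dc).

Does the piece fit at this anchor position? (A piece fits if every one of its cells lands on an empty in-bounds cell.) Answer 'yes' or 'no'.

Answer: no

Derivation:
Check each piece cell at anchor (5, 8):
  offset (0,1) -> (5,9): empty -> OK
  offset (1,0) -> (6,8): out of bounds -> FAIL
  offset (1,1) -> (6,9): out of bounds -> FAIL
  offset (2,0) -> (7,8): out of bounds -> FAIL
All cells valid: no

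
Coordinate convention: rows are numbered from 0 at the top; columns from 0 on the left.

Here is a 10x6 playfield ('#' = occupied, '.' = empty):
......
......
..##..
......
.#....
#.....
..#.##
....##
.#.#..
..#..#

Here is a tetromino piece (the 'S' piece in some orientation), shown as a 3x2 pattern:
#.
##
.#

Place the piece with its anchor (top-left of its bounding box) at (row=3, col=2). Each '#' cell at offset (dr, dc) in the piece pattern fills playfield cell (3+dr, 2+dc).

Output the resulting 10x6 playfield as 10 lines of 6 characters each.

Answer: ......
......
..##..
..#...
.###..
#..#..
..#.##
....##
.#.#..
..#..#

Derivation:
Fill (3+0,2+0) = (3,2)
Fill (3+1,2+0) = (4,2)
Fill (3+1,2+1) = (4,3)
Fill (3+2,2+1) = (5,3)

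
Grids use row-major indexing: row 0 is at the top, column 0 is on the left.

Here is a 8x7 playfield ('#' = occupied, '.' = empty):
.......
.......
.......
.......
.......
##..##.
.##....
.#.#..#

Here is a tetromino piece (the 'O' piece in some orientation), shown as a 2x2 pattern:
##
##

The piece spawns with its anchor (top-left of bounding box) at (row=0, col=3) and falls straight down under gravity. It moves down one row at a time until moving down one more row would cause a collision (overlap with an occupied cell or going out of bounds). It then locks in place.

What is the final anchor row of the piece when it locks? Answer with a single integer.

Answer: 3

Derivation:
Spawn at (row=0, col=3). Try each row:
  row 0: fits
  row 1: fits
  row 2: fits
  row 3: fits
  row 4: blocked -> lock at row 3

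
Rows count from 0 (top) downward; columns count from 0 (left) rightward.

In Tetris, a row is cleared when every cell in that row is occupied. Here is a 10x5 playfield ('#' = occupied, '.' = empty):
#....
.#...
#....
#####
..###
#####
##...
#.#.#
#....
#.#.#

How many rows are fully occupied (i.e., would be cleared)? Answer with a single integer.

Check each row:
  row 0: 4 empty cells -> not full
  row 1: 4 empty cells -> not full
  row 2: 4 empty cells -> not full
  row 3: 0 empty cells -> FULL (clear)
  row 4: 2 empty cells -> not full
  row 5: 0 empty cells -> FULL (clear)
  row 6: 3 empty cells -> not full
  row 7: 2 empty cells -> not full
  row 8: 4 empty cells -> not full
  row 9: 2 empty cells -> not full
Total rows cleared: 2

Answer: 2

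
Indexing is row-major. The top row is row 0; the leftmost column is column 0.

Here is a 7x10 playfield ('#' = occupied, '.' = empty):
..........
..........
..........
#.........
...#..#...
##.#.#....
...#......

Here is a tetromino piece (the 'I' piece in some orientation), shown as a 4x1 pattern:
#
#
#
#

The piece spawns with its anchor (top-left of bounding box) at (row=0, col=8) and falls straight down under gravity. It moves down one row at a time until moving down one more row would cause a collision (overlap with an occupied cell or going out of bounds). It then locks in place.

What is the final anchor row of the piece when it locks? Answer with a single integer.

Answer: 3

Derivation:
Spawn at (row=0, col=8). Try each row:
  row 0: fits
  row 1: fits
  row 2: fits
  row 3: fits
  row 4: blocked -> lock at row 3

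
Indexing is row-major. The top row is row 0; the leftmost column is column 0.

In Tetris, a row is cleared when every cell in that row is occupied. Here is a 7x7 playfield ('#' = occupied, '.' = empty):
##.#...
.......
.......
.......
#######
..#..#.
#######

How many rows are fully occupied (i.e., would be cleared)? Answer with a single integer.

Answer: 2

Derivation:
Check each row:
  row 0: 4 empty cells -> not full
  row 1: 7 empty cells -> not full
  row 2: 7 empty cells -> not full
  row 3: 7 empty cells -> not full
  row 4: 0 empty cells -> FULL (clear)
  row 5: 5 empty cells -> not full
  row 6: 0 empty cells -> FULL (clear)
Total rows cleared: 2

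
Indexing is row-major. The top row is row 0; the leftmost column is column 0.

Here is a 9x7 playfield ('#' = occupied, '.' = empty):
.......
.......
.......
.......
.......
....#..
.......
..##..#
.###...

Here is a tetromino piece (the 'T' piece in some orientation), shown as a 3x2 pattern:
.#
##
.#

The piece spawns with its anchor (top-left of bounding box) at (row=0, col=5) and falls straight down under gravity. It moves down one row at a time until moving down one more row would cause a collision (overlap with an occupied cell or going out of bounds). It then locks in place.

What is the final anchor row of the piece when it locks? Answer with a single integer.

Answer: 4

Derivation:
Spawn at (row=0, col=5). Try each row:
  row 0: fits
  row 1: fits
  row 2: fits
  row 3: fits
  row 4: fits
  row 5: blocked -> lock at row 4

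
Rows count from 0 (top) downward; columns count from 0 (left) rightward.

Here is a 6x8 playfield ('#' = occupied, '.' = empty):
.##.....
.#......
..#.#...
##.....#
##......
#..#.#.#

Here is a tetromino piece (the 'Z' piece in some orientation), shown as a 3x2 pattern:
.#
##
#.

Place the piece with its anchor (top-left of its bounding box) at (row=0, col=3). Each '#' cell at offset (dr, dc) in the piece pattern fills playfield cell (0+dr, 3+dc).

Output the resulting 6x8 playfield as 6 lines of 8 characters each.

Answer: .##.#...
.#.##...
..###...
##.....#
##......
#..#.#.#

Derivation:
Fill (0+0,3+1) = (0,4)
Fill (0+1,3+0) = (1,3)
Fill (0+1,3+1) = (1,4)
Fill (0+2,3+0) = (2,3)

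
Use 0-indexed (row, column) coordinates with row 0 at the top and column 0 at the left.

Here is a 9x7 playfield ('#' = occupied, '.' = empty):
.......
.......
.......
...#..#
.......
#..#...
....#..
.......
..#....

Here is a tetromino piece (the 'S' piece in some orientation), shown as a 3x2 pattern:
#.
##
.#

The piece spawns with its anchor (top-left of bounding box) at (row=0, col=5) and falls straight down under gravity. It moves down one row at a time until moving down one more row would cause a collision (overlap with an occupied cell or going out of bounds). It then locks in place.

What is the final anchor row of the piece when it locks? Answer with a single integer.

Answer: 0

Derivation:
Spawn at (row=0, col=5). Try each row:
  row 0: fits
  row 1: blocked -> lock at row 0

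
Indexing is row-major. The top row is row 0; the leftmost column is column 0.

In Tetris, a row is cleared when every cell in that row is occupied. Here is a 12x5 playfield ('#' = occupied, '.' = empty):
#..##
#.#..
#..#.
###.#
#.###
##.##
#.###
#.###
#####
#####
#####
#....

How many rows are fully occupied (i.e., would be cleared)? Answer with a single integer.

Check each row:
  row 0: 2 empty cells -> not full
  row 1: 3 empty cells -> not full
  row 2: 3 empty cells -> not full
  row 3: 1 empty cell -> not full
  row 4: 1 empty cell -> not full
  row 5: 1 empty cell -> not full
  row 6: 1 empty cell -> not full
  row 7: 1 empty cell -> not full
  row 8: 0 empty cells -> FULL (clear)
  row 9: 0 empty cells -> FULL (clear)
  row 10: 0 empty cells -> FULL (clear)
  row 11: 4 empty cells -> not full
Total rows cleared: 3

Answer: 3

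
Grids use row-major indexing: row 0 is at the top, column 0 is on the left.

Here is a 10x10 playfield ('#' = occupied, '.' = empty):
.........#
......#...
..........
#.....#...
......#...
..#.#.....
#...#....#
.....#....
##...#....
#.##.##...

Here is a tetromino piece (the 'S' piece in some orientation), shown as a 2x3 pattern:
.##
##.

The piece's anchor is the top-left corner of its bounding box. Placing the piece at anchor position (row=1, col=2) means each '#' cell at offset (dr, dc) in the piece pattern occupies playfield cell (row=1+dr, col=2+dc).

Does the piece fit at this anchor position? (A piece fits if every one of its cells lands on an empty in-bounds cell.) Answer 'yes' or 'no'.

Answer: yes

Derivation:
Check each piece cell at anchor (1, 2):
  offset (0,1) -> (1,3): empty -> OK
  offset (0,2) -> (1,4): empty -> OK
  offset (1,0) -> (2,2): empty -> OK
  offset (1,1) -> (2,3): empty -> OK
All cells valid: yes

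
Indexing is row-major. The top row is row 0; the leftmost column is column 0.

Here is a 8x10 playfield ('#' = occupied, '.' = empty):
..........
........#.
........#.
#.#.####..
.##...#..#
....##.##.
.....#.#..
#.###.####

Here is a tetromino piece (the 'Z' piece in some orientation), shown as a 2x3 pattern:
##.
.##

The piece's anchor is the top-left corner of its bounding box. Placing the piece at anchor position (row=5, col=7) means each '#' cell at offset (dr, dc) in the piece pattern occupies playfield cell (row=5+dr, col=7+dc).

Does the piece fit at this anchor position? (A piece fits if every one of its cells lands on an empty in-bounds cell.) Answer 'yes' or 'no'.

Answer: no

Derivation:
Check each piece cell at anchor (5, 7):
  offset (0,0) -> (5,7): occupied ('#') -> FAIL
  offset (0,1) -> (5,8): occupied ('#') -> FAIL
  offset (1,1) -> (6,8): empty -> OK
  offset (1,2) -> (6,9): empty -> OK
All cells valid: no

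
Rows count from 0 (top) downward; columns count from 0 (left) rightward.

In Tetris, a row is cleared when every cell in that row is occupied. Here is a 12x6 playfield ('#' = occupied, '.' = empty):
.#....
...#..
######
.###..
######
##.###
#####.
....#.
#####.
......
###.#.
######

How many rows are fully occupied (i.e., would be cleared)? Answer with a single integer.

Check each row:
  row 0: 5 empty cells -> not full
  row 1: 5 empty cells -> not full
  row 2: 0 empty cells -> FULL (clear)
  row 3: 3 empty cells -> not full
  row 4: 0 empty cells -> FULL (clear)
  row 5: 1 empty cell -> not full
  row 6: 1 empty cell -> not full
  row 7: 5 empty cells -> not full
  row 8: 1 empty cell -> not full
  row 9: 6 empty cells -> not full
  row 10: 2 empty cells -> not full
  row 11: 0 empty cells -> FULL (clear)
Total rows cleared: 3

Answer: 3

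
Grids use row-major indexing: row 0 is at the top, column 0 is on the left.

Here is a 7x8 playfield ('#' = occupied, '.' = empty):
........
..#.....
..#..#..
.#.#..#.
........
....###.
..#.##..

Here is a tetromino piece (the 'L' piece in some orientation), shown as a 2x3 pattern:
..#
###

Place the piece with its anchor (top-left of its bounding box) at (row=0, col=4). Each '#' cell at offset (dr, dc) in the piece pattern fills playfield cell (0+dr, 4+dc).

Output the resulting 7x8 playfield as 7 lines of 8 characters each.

Fill (0+0,4+2) = (0,6)
Fill (0+1,4+0) = (1,4)
Fill (0+1,4+1) = (1,5)
Fill (0+1,4+2) = (1,6)

Answer: ......#.
..#.###.
..#..#..
.#.#..#.
........
....###.
..#.##..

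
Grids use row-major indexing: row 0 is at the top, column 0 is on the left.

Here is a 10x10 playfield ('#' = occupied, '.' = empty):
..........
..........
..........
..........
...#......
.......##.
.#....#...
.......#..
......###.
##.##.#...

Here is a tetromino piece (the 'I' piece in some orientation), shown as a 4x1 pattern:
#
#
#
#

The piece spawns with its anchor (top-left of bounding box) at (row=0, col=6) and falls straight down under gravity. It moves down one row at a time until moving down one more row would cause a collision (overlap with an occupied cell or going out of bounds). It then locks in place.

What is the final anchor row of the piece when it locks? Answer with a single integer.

Answer: 2

Derivation:
Spawn at (row=0, col=6). Try each row:
  row 0: fits
  row 1: fits
  row 2: fits
  row 3: blocked -> lock at row 2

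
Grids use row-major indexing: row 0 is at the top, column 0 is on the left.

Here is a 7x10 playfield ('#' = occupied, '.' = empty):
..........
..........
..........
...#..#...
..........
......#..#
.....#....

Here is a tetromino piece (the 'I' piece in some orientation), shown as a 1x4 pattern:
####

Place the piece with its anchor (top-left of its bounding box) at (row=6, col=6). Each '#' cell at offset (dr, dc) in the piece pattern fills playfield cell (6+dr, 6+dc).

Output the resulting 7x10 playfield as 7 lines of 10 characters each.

Answer: ..........
..........
..........
...#..#...
..........
......#..#
.....#####

Derivation:
Fill (6+0,6+0) = (6,6)
Fill (6+0,6+1) = (6,7)
Fill (6+0,6+2) = (6,8)
Fill (6+0,6+3) = (6,9)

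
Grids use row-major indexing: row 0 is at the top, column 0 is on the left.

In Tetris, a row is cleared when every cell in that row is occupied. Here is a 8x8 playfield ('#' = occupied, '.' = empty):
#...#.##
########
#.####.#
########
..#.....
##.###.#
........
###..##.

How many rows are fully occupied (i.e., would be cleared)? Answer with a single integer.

Answer: 2

Derivation:
Check each row:
  row 0: 4 empty cells -> not full
  row 1: 0 empty cells -> FULL (clear)
  row 2: 2 empty cells -> not full
  row 3: 0 empty cells -> FULL (clear)
  row 4: 7 empty cells -> not full
  row 5: 2 empty cells -> not full
  row 6: 8 empty cells -> not full
  row 7: 3 empty cells -> not full
Total rows cleared: 2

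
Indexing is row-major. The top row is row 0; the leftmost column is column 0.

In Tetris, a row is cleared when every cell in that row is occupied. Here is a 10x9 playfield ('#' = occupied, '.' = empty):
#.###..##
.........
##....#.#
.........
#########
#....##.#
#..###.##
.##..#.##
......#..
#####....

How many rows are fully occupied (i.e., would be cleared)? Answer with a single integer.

Answer: 1

Derivation:
Check each row:
  row 0: 3 empty cells -> not full
  row 1: 9 empty cells -> not full
  row 2: 5 empty cells -> not full
  row 3: 9 empty cells -> not full
  row 4: 0 empty cells -> FULL (clear)
  row 5: 5 empty cells -> not full
  row 6: 3 empty cells -> not full
  row 7: 4 empty cells -> not full
  row 8: 8 empty cells -> not full
  row 9: 4 empty cells -> not full
Total rows cleared: 1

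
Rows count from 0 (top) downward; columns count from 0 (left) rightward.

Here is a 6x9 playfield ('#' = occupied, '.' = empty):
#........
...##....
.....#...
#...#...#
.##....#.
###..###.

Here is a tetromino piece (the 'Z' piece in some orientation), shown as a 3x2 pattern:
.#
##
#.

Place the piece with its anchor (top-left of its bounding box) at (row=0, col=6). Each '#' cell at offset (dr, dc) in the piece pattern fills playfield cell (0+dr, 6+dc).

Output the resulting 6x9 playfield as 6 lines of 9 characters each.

Fill (0+0,6+1) = (0,7)
Fill (0+1,6+0) = (1,6)
Fill (0+1,6+1) = (1,7)
Fill (0+2,6+0) = (2,6)

Answer: #......#.
...##.##.
.....##..
#...#...#
.##....#.
###..###.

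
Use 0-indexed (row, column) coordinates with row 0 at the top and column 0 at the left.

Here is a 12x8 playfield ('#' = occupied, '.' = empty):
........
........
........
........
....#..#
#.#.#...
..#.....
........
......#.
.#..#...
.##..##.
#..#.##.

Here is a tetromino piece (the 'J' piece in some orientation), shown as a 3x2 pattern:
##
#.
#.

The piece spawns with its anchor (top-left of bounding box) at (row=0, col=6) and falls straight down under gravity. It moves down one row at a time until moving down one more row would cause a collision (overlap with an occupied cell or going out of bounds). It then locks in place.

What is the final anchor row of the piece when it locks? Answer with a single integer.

Answer: 3

Derivation:
Spawn at (row=0, col=6). Try each row:
  row 0: fits
  row 1: fits
  row 2: fits
  row 3: fits
  row 4: blocked -> lock at row 3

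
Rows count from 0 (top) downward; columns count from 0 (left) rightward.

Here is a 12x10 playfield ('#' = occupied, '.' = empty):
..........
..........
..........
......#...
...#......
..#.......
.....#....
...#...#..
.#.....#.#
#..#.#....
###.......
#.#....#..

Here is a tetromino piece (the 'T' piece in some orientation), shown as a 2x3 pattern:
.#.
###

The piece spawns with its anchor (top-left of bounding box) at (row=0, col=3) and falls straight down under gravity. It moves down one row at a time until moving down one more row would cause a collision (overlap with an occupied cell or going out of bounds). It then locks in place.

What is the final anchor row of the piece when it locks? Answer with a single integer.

Spawn at (row=0, col=3). Try each row:
  row 0: fits
  row 1: fits
  row 2: fits
  row 3: blocked -> lock at row 2

Answer: 2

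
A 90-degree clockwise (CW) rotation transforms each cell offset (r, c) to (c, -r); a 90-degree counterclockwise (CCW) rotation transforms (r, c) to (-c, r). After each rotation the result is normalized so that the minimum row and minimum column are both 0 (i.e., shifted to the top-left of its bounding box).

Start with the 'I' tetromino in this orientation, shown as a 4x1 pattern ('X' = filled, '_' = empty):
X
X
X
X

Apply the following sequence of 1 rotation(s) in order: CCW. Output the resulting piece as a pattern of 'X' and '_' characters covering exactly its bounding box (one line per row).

Start:
X
X
X
X
After rotation 1 (CCW):
XXXX

Answer: XXXX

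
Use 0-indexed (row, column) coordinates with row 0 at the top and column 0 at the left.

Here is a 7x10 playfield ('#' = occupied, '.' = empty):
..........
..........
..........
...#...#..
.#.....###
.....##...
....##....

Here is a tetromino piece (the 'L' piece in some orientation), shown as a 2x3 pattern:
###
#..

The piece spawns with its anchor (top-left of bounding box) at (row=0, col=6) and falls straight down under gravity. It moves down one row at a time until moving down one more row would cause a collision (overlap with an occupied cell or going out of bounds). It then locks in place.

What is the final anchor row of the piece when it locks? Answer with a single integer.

Answer: 2

Derivation:
Spawn at (row=0, col=6). Try each row:
  row 0: fits
  row 1: fits
  row 2: fits
  row 3: blocked -> lock at row 2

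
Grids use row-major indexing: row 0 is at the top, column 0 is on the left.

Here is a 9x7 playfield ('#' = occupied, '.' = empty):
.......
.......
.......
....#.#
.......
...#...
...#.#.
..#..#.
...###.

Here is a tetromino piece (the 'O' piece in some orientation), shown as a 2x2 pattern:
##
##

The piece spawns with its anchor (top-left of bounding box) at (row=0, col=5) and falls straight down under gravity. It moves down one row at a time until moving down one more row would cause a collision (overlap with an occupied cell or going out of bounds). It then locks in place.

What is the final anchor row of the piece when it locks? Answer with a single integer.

Answer: 1

Derivation:
Spawn at (row=0, col=5). Try each row:
  row 0: fits
  row 1: fits
  row 2: blocked -> lock at row 1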